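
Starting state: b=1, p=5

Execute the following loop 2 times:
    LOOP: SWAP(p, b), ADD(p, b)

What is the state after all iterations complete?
b=6, p=11

Iteration trace:
Start: b=1, p=5
After iteration 1: b=5, p=6
After iteration 2: b=6, p=11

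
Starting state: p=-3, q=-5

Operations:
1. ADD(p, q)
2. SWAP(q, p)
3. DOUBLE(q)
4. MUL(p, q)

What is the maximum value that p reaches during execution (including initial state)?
80

Values of p at each step:
Initial: p = -3
After step 1: p = -8
After step 2: p = -5
After step 3: p = -5
After step 4: p = 80 ← maximum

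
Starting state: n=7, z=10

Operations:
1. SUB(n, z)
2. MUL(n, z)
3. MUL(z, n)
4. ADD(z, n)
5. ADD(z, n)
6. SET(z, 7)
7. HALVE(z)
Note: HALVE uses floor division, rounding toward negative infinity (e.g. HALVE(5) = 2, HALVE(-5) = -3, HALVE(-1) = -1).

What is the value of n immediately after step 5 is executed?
n = -30

Tracing n through execution:
Initial: n = 7
After step 1 (SUB(n, z)): n = -3
After step 2 (MUL(n, z)): n = -30
After step 3 (MUL(z, n)): n = -30
After step 4 (ADD(z, n)): n = -30
After step 5 (ADD(z, n)): n = -30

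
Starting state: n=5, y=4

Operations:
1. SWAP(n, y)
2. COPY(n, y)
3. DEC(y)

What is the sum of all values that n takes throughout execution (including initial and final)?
19

Values of n at each step:
Initial: n = 5
After step 1: n = 4
After step 2: n = 5
After step 3: n = 5
Sum = 5 + 4 + 5 + 5 = 19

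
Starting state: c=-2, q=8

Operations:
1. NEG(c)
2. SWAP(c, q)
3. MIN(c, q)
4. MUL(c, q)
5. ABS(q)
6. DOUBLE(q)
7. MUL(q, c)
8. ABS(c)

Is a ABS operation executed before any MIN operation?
No

First ABS: step 5
First MIN: step 3
Since 5 > 3, MIN comes first.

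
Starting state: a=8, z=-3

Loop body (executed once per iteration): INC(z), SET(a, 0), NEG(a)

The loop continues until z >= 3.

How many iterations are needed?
6

Tracing iterations:
Initial: a=8, z=-3
After iteration 1: a=0, z=-2
After iteration 2: a=0, z=-1
After iteration 3: a=0, z=0
After iteration 4: a=0, z=1
After iteration 5: a=0, z=2
After iteration 6: a=0, z=3
z >= 3 now holds, so the loop exits after 6 iterations.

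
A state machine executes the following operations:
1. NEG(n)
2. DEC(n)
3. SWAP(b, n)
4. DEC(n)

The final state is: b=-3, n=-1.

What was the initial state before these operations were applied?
b=0, n=2

Working backwards:
Final state: b=-3, n=-1
Before step 4 (DEC(n)): b=-3, n=0
Before step 3 (SWAP(b, n)): b=0, n=-3
Before step 2 (DEC(n)): b=0, n=-2
Before step 1 (NEG(n)): b=0, n=2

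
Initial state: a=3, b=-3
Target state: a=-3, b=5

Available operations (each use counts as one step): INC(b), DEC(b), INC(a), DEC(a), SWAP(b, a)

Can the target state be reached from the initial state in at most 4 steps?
Yes

Path (3 steps): INC(a) → INC(a) → SWAP(b, a)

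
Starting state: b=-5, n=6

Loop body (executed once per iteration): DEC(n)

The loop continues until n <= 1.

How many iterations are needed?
5

Tracing iterations:
Initial: b=-5, n=6
After iteration 1: b=-5, n=5
After iteration 2: b=-5, n=4
After iteration 3: b=-5, n=3
After iteration 4: b=-5, n=2
After iteration 5: b=-5, n=1
n <= 1 now holds, so the loop exits after 5 iterations.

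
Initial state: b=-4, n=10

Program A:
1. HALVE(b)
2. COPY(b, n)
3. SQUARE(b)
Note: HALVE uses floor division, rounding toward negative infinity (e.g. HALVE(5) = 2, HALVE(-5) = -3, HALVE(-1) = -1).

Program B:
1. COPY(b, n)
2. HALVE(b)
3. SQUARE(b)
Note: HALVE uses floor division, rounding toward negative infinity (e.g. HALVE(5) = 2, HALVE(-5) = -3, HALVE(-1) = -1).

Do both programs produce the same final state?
No

Program A final state: b=100, n=10
Program B final state: b=25, n=10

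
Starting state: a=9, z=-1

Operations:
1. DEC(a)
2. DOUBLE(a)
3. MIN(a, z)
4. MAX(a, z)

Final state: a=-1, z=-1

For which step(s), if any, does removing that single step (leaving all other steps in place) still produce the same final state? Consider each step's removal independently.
Step(s) 1, 2, 4

Testing removal of each single step:
Without step 1: final = a=-1, z=-1 (same)
Without step 2: final = a=-1, z=-1 (same)
Without step 3: final = a=16, z=-1 (different)
Without step 4: final = a=-1, z=-1 (same)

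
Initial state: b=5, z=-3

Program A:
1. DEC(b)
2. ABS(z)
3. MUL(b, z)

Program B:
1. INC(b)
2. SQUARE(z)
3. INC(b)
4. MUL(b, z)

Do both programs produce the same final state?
No

Program A final state: b=12, z=3
Program B final state: b=63, z=9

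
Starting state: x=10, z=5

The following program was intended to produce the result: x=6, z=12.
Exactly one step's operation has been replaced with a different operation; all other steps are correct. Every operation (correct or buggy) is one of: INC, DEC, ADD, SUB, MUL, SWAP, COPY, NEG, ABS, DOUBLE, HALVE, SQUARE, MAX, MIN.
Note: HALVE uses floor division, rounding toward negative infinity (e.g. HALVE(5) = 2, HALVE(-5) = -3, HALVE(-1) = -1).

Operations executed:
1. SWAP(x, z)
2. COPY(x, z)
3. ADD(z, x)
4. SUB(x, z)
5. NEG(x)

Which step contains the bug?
Step 1

Trace with buggy code:
Initial: x=10, z=5
After step 1: x=5, z=10
After step 2: x=10, z=10
After step 3: x=10, z=20
After step 4: x=-10, z=20
After step 5: x=10, z=20
Actual final x=10, z=20 ≠ expected x=6, z=12.
Step 1 is the only position where a single-operation replacement can produce the expected result.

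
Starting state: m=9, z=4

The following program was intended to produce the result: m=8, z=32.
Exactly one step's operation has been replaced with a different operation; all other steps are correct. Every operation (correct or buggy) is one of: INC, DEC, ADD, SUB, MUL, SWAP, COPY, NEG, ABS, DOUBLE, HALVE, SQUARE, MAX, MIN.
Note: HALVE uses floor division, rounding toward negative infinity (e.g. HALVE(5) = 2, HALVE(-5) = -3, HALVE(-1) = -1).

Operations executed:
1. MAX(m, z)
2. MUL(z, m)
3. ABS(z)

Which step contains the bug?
Step 1

Trace with buggy code:
Initial: m=9, z=4
After step 1: m=9, z=4
After step 2: m=9, z=36
After step 3: m=9, z=36
Actual final m=9, z=36 ≠ expected m=8, z=32.
Step 1 is the only position where a single-operation replacement can produce the expected result.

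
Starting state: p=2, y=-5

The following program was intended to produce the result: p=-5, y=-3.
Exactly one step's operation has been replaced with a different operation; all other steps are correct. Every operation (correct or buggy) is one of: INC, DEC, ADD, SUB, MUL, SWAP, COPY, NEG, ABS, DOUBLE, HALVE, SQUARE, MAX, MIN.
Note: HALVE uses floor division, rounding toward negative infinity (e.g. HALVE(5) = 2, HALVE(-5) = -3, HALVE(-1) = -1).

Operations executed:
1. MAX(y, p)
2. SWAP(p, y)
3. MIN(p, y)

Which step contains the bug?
Step 1

Trace with buggy code:
Initial: p=2, y=-5
After step 1: p=2, y=2
After step 2: p=2, y=2
After step 3: p=2, y=2
Actual final p=2, y=2 ≠ expected p=-5, y=-3.
Step 1 is the only position where a single-operation replacement can produce the expected result.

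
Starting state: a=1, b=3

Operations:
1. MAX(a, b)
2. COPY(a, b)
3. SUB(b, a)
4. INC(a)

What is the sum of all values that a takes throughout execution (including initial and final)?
14

Values of a at each step:
Initial: a = 1
After step 1: a = 3
After step 2: a = 3
After step 3: a = 3
After step 4: a = 4
Sum = 1 + 3 + 3 + 3 + 4 = 14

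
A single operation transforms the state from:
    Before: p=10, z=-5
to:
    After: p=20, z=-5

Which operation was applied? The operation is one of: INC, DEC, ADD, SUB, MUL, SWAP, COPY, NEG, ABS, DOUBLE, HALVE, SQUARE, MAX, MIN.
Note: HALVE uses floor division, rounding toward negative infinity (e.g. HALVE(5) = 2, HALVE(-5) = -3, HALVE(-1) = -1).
DOUBLE(p)

Analyzing the change:
Before: p=10, z=-5
After: p=20, z=-5
Variable p changed from 10 to 20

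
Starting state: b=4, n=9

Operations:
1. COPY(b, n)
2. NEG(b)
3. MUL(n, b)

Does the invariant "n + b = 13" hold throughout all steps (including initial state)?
No, violated after step 1

The invariant is violated after step 1.

State at each step:
Initial: b=4, n=9
After step 1: b=9, n=9
After step 2: b=-9, n=9
After step 3: b=-9, n=-81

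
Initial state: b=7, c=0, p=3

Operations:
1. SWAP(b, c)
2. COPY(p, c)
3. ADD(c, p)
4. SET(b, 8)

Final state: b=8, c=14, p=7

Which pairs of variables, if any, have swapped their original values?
None

Comparing initial and final values:
c: 0 → 14
p: 3 → 7
b: 7 → 8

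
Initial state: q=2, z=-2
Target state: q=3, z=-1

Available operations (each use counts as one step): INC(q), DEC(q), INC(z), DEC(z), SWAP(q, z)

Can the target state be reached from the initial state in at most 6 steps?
Yes

Path (2 steps): INC(q) → INC(z)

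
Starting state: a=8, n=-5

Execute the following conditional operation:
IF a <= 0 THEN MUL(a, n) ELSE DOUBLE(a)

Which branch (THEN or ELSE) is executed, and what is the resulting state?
Branch: ELSE, Final state: a=16, n=-5

Evaluating condition: a <= 0
a = 8
Condition is False, so ELSE branch executes
After DOUBLE(a): a=16, n=-5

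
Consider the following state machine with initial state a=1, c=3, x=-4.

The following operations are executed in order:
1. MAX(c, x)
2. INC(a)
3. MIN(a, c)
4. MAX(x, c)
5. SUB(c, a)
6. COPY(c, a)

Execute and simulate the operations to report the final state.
{a: 2, c: 2, x: 3}

Step-by-step execution:
Initial: a=1, c=3, x=-4
After step 1 (MAX(c, x)): a=1, c=3, x=-4
After step 2 (INC(a)): a=2, c=3, x=-4
After step 3 (MIN(a, c)): a=2, c=3, x=-4
After step 4 (MAX(x, c)): a=2, c=3, x=3
After step 5 (SUB(c, a)): a=2, c=1, x=3
After step 6 (COPY(c, a)): a=2, c=2, x=3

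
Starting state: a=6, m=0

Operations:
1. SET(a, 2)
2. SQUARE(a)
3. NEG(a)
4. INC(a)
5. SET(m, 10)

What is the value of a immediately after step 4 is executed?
a = -3

Tracing a through execution:
Initial: a = 6
After step 1 (SET(a, 2)): a = 2
After step 2 (SQUARE(a)): a = 4
After step 3 (NEG(a)): a = -4
After step 4 (INC(a)): a = -3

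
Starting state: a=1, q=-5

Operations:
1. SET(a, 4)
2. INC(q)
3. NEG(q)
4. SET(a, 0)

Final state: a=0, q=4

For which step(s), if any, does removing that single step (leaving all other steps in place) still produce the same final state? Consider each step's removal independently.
Step(s) 1

Testing removal of each single step:
Without step 1: final = a=0, q=4 (same)
Without step 2: final = a=0, q=5 (different)
Without step 3: final = a=0, q=-4 (different)
Without step 4: final = a=4, q=4 (different)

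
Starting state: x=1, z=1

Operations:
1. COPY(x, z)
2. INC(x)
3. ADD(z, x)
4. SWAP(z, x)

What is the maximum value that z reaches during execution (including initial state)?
3

Values of z at each step:
Initial: z = 1
After step 1: z = 1
After step 2: z = 1
After step 3: z = 3 ← maximum
After step 4: z = 2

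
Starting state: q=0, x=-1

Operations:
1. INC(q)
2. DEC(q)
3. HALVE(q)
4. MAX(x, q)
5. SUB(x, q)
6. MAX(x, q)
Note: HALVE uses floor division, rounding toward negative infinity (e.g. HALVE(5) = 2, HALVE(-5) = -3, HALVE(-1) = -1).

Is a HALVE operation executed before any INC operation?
No

First HALVE: step 3
First INC: step 1
Since 3 > 1, INC comes first.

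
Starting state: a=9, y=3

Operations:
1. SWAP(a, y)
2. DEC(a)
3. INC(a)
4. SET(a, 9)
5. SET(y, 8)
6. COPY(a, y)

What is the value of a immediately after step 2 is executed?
a = 2

Tracing a through execution:
Initial: a = 9
After step 1 (SWAP(a, y)): a = 3
After step 2 (DEC(a)): a = 2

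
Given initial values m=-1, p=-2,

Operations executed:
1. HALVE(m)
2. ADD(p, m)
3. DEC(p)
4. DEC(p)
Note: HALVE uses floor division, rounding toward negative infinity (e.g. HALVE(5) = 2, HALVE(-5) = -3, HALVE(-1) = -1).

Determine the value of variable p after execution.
p = -5

Tracing execution:
Step 1: HALVE(m) → p = -2
Step 2: ADD(p, m) → p = -3
Step 3: DEC(p) → p = -4
Step 4: DEC(p) → p = -5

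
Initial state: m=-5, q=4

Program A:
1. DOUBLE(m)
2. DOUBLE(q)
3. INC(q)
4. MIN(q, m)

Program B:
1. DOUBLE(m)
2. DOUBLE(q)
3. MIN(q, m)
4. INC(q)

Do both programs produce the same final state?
No

Program A final state: m=-10, q=-10
Program B final state: m=-10, q=-9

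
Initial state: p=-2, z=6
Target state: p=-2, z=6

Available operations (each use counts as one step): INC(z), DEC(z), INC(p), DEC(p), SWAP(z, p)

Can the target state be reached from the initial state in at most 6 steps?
Yes

Path (0 steps): 0 steps (already at target)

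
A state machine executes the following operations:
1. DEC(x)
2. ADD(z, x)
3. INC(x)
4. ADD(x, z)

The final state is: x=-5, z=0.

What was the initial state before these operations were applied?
x=-5, z=6

Working backwards:
Final state: x=-5, z=0
Before step 4 (ADD(x, z)): x=-5, z=0
Before step 3 (INC(x)): x=-6, z=0
Before step 2 (ADD(z, x)): x=-6, z=6
Before step 1 (DEC(x)): x=-5, z=6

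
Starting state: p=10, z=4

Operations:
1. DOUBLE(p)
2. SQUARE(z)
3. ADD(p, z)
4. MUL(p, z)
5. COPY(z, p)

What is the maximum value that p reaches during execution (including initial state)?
576

Values of p at each step:
Initial: p = 10
After step 1: p = 20
After step 2: p = 20
After step 3: p = 36
After step 4: p = 576 ← maximum
After step 5: p = 576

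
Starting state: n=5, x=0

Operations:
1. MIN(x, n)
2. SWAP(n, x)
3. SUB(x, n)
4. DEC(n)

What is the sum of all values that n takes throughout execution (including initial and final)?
9

Values of n at each step:
Initial: n = 5
After step 1: n = 5
After step 2: n = 0
After step 3: n = 0
After step 4: n = -1
Sum = 5 + 5 + 0 + 0 + -1 = 9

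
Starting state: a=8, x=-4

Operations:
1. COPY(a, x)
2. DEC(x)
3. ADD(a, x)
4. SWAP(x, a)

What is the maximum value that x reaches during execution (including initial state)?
-4

Values of x at each step:
Initial: x = -4 ← maximum
After step 1: x = -4
After step 2: x = -5
After step 3: x = -5
After step 4: x = -9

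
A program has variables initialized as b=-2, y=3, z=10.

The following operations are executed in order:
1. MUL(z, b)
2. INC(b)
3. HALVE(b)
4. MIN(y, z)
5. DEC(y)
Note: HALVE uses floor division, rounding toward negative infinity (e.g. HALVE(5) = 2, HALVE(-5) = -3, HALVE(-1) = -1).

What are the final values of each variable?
{b: -1, y: -21, z: -20}

Step-by-step execution:
Initial: b=-2, y=3, z=10
After step 1 (MUL(z, b)): b=-2, y=3, z=-20
After step 2 (INC(b)): b=-1, y=3, z=-20
After step 3 (HALVE(b)): b=-1, y=3, z=-20
After step 4 (MIN(y, z)): b=-1, y=-20, z=-20
After step 5 (DEC(y)): b=-1, y=-21, z=-20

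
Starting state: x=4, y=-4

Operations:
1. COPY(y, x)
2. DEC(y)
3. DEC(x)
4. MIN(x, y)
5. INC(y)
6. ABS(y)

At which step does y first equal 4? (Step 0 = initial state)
Step 1

Tracing y:
Initial: y = -4
After step 1: y = 4 ← first occurrence
After step 2: y = 3
After step 3: y = 3
After step 4: y = 3
After step 5: y = 4
After step 6: y = 4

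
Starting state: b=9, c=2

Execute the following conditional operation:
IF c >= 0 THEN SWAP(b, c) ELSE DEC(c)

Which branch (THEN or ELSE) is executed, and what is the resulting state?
Branch: THEN, Final state: b=2, c=9

Evaluating condition: c >= 0
c = 2
Condition is True, so THEN branch executes
After SWAP(b, c): b=2, c=9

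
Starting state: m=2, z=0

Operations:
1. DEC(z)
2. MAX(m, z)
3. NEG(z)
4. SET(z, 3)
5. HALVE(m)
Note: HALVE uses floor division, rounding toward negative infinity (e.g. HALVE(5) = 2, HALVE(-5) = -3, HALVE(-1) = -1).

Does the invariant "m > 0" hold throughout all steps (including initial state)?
Yes

The invariant holds at every step.

State at each step:
Initial: m=2, z=0
After step 1: m=2, z=-1
After step 2: m=2, z=-1
After step 3: m=2, z=1
After step 4: m=2, z=3
After step 5: m=1, z=3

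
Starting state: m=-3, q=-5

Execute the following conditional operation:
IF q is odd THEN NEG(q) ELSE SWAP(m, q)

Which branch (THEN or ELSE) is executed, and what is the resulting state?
Branch: THEN, Final state: m=-3, q=5

Evaluating condition: q is odd
Condition is True, so THEN branch executes
After NEG(q): m=-3, q=5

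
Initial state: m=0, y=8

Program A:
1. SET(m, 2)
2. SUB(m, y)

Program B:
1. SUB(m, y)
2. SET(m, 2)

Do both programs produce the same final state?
No

Program A final state: m=-6, y=8
Program B final state: m=2, y=8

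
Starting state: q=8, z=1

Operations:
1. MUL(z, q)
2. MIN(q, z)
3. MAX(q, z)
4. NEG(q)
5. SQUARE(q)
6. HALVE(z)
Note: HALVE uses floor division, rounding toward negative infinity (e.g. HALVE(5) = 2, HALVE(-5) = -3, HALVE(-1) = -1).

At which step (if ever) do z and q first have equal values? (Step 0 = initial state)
Step 1

z and q first become equal after step 1.

Comparing values at each step:
Initial: z=1, q=8
After step 1: z=8, q=8 ← equal!
After step 2: z=8, q=8 ← equal!
After step 3: z=8, q=8 ← equal!
After step 4: z=8, q=-8
After step 5: z=8, q=64
After step 6: z=4, q=64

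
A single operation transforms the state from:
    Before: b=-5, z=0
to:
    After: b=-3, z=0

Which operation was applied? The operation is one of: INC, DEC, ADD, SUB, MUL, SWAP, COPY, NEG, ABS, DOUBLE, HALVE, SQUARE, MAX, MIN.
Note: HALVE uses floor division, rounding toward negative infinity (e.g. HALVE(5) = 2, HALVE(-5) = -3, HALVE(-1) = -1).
HALVE(b)

Analyzing the change:
Before: b=-5, z=0
After: b=-3, z=0
Variable b changed from -5 to -3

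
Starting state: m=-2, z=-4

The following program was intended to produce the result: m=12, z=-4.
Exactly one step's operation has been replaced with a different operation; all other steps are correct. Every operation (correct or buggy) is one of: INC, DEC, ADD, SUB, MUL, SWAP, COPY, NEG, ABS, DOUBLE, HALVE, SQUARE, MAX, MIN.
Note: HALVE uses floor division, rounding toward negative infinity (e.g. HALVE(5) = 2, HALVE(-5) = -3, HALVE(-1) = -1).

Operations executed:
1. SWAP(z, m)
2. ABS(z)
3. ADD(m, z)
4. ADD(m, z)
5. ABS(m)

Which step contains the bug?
Step 2

Trace with buggy code:
Initial: m=-2, z=-4
After step 1: m=-4, z=-2
After step 2: m=-4, z=2
After step 3: m=-2, z=2
After step 4: m=0, z=2
After step 5: m=0, z=2
Actual final m=0, z=2 ≠ expected m=12, z=-4.
Step 2 is the only position where a single-operation replacement can produce the expected result.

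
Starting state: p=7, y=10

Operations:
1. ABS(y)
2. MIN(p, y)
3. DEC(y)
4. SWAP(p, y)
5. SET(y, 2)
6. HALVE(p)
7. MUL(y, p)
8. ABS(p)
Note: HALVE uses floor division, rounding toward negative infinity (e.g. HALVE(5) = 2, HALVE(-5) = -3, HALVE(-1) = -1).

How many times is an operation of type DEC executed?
1

Counting DEC operations:
Step 3: DEC(y) ← DEC
Total: 1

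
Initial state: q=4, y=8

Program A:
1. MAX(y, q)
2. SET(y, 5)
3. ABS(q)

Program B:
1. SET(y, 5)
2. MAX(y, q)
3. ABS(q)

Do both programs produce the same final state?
Yes

Program A final state: q=4, y=5
Program B final state: q=4, y=5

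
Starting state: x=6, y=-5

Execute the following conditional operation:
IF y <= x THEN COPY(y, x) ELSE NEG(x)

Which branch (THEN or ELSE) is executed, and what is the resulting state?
Branch: THEN, Final state: x=6, y=6

Evaluating condition: y <= x
y = -5, x = 6
Condition is True, so THEN branch executes
After COPY(y, x): x=6, y=6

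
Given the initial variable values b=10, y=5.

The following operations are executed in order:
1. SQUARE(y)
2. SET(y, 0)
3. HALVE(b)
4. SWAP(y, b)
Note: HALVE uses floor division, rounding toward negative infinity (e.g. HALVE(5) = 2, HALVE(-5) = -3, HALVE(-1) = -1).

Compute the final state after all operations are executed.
{b: 0, y: 5}

Step-by-step execution:
Initial: b=10, y=5
After step 1 (SQUARE(y)): b=10, y=25
After step 2 (SET(y, 0)): b=10, y=0
After step 3 (HALVE(b)): b=5, y=0
After step 4 (SWAP(y, b)): b=0, y=5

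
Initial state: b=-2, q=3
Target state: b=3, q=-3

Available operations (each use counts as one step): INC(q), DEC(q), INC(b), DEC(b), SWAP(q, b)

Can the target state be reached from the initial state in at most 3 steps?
Yes

Path (2 steps): DEC(b) → SWAP(q, b)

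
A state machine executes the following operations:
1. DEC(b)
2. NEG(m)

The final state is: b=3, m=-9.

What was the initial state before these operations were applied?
b=4, m=9

Working backwards:
Final state: b=3, m=-9
Before step 2 (NEG(m)): b=3, m=9
Before step 1 (DEC(b)): b=4, m=9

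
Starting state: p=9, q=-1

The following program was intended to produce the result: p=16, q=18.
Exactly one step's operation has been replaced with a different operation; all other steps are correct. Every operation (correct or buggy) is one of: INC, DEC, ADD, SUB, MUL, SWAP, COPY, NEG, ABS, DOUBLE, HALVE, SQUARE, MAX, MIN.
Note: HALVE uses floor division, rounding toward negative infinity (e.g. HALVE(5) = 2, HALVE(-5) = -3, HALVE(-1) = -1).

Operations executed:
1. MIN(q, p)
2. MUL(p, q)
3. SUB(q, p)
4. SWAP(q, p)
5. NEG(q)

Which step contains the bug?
Step 1

Trace with buggy code:
Initial: p=9, q=-1
After step 1: p=9, q=-1
After step 2: p=-9, q=-1
After step 3: p=-9, q=8
After step 4: p=8, q=-9
After step 5: p=8, q=9
Actual final p=8, q=9 ≠ expected p=16, q=18.
Step 1 is the only position where a single-operation replacement can produce the expected result.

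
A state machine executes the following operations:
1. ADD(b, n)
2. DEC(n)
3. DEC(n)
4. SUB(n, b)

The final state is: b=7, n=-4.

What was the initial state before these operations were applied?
b=2, n=5

Working backwards:
Final state: b=7, n=-4
Before step 4 (SUB(n, b)): b=7, n=3
Before step 3 (DEC(n)): b=7, n=4
Before step 2 (DEC(n)): b=7, n=5
Before step 1 (ADD(b, n)): b=2, n=5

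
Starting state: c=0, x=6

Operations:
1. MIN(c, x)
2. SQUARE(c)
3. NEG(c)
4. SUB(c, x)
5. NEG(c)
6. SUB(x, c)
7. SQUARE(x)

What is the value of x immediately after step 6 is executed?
x = 0

Tracing x through execution:
Initial: x = 6
After step 1 (MIN(c, x)): x = 6
After step 2 (SQUARE(c)): x = 6
After step 3 (NEG(c)): x = 6
After step 4 (SUB(c, x)): x = 6
After step 5 (NEG(c)): x = 6
After step 6 (SUB(x, c)): x = 0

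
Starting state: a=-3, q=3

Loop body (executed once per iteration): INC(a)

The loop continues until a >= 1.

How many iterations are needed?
4

Tracing iterations:
Initial: a=-3, q=3
After iteration 1: a=-2, q=3
After iteration 2: a=-1, q=3
After iteration 3: a=0, q=3
After iteration 4: a=1, q=3
a >= 1 now holds, so the loop exits after 4 iterations.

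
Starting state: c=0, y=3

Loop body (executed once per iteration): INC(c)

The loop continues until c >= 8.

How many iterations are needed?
8

Tracing iterations:
Initial: c=0, y=3
After iteration 1: c=1, y=3
After iteration 2: c=2, y=3
After iteration 3: c=3, y=3
After iteration 4: c=4, y=3
After iteration 5: c=5, y=3
After iteration 6: c=6, y=3
After iteration 7: c=7, y=3
After iteration 8: c=8, y=3
c >= 8 now holds, so the loop exits after 8 iterations.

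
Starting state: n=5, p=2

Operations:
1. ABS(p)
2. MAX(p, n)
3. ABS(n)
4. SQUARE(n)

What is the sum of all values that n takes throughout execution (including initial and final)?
45

Values of n at each step:
Initial: n = 5
After step 1: n = 5
After step 2: n = 5
After step 3: n = 5
After step 4: n = 25
Sum = 5 + 5 + 5 + 5 + 25 = 45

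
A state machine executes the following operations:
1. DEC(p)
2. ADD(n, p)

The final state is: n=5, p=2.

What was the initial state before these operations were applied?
n=3, p=3

Working backwards:
Final state: n=5, p=2
Before step 2 (ADD(n, p)): n=3, p=2
Before step 1 (DEC(p)): n=3, p=3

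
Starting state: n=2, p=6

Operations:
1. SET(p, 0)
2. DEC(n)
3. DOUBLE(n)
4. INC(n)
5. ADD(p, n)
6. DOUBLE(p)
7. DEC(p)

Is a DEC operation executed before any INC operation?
Yes

First DEC: step 2
First INC: step 4
Since 2 < 4, DEC comes first.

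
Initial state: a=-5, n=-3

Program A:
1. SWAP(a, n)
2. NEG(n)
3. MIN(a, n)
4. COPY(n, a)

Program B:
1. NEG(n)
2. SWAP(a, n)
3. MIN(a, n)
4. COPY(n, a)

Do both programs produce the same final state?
No

Program A final state: a=-3, n=-3
Program B final state: a=-5, n=-5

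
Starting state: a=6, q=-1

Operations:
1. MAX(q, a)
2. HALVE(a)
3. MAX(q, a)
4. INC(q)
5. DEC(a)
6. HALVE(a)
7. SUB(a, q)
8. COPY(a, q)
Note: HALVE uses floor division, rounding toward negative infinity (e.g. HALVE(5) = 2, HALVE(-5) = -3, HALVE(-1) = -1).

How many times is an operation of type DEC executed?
1

Counting DEC operations:
Step 5: DEC(a) ← DEC
Total: 1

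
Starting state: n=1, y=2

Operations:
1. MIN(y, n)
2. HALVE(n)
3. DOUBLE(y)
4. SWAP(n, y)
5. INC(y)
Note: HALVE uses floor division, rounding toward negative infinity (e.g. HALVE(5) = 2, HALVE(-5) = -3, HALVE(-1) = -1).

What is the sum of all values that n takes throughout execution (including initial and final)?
6

Values of n at each step:
Initial: n = 1
After step 1: n = 1
After step 2: n = 0
After step 3: n = 0
After step 4: n = 2
After step 5: n = 2
Sum = 1 + 1 + 0 + 0 + 2 + 2 = 6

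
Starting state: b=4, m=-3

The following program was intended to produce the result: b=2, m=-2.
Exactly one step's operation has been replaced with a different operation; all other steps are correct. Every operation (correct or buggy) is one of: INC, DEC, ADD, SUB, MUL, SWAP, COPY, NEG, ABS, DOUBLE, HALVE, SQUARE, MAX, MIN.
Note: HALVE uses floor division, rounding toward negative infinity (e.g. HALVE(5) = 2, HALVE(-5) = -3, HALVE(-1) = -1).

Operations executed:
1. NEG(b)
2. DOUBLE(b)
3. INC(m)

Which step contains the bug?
Step 1

Trace with buggy code:
Initial: b=4, m=-3
After step 1: b=-4, m=-3
After step 2: b=-8, m=-3
After step 3: b=-8, m=-2
Actual final b=-8, m=-2 ≠ expected b=2, m=-2.
Step 1 is the only position where a single-operation replacement can produce the expected result.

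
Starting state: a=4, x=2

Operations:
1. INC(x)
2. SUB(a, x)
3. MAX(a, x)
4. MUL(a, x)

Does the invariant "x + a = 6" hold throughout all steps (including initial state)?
No, violated after step 1

The invariant is violated after step 1.

State at each step:
Initial: a=4, x=2
After step 1: a=4, x=3
After step 2: a=1, x=3
After step 3: a=3, x=3
After step 4: a=9, x=3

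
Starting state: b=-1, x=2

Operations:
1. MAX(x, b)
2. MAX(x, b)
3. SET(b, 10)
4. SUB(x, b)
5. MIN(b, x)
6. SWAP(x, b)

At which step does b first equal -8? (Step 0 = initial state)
Step 5

Tracing b:
Initial: b = -1
After step 1: b = -1
After step 2: b = -1
After step 3: b = 10
After step 4: b = 10
After step 5: b = -8 ← first occurrence
After step 6: b = -8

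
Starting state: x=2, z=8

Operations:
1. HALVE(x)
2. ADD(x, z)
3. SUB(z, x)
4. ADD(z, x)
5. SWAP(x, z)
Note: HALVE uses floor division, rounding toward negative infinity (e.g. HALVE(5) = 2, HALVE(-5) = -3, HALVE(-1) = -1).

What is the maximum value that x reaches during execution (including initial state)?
9

Values of x at each step:
Initial: x = 2
After step 1: x = 1
After step 2: x = 9 ← maximum
After step 3: x = 9
After step 4: x = 9
After step 5: x = 8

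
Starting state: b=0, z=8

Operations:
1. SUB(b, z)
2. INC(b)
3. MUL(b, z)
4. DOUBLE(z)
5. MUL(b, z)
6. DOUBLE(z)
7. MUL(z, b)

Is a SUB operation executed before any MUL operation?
Yes

First SUB: step 1
First MUL: step 3
Since 1 < 3, SUB comes first.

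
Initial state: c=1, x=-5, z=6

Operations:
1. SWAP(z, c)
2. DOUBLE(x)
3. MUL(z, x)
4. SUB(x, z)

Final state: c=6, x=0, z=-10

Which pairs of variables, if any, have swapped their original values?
None

Comparing initial and final values:
z: 6 → -10
x: -5 → 0
c: 1 → 6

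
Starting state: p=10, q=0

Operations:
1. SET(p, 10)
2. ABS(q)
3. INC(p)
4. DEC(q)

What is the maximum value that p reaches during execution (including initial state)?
11

Values of p at each step:
Initial: p = 10
After step 1: p = 10
After step 2: p = 10
After step 3: p = 11 ← maximum
After step 4: p = 11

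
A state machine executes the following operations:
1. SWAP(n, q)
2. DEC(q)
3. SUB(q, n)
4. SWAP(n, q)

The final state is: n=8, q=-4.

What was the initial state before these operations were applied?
n=5, q=-4

Working backwards:
Final state: n=8, q=-4
Before step 4 (SWAP(n, q)): n=-4, q=8
Before step 3 (SUB(q, n)): n=-4, q=4
Before step 2 (DEC(q)): n=-4, q=5
Before step 1 (SWAP(n, q)): n=5, q=-4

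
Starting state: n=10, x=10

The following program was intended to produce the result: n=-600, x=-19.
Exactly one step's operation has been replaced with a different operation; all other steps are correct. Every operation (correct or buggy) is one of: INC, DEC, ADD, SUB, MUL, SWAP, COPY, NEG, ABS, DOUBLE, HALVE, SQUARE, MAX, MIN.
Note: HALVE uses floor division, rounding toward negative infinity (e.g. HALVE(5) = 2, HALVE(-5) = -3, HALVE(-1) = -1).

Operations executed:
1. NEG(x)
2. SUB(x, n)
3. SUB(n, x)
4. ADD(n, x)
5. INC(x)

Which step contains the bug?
Step 4

Trace with buggy code:
Initial: n=10, x=10
After step 1: n=10, x=-10
After step 2: n=10, x=-20
After step 3: n=30, x=-20
After step 4: n=10, x=-20
After step 5: n=10, x=-19
Actual final n=10, x=-19 ≠ expected n=-600, x=-19.
Step 4 is the only position where a single-operation replacement can produce the expected result.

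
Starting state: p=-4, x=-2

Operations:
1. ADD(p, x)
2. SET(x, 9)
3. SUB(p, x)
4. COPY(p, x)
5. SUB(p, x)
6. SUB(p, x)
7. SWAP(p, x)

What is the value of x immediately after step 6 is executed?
x = 9

Tracing x through execution:
Initial: x = -2
After step 1 (ADD(p, x)): x = -2
After step 2 (SET(x, 9)): x = 9
After step 3 (SUB(p, x)): x = 9
After step 4 (COPY(p, x)): x = 9
After step 5 (SUB(p, x)): x = 9
After step 6 (SUB(p, x)): x = 9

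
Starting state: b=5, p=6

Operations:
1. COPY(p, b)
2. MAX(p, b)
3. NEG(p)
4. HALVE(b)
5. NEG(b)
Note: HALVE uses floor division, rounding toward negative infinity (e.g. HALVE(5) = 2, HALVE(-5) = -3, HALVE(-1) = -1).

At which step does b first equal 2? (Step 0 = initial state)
Step 4

Tracing b:
Initial: b = 5
After step 1: b = 5
After step 2: b = 5
After step 3: b = 5
After step 4: b = 2 ← first occurrence
After step 5: b = -2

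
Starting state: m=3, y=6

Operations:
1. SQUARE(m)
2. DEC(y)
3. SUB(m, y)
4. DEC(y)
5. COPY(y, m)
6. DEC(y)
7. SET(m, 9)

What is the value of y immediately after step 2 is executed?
y = 5

Tracing y through execution:
Initial: y = 6
After step 1 (SQUARE(m)): y = 6
After step 2 (DEC(y)): y = 5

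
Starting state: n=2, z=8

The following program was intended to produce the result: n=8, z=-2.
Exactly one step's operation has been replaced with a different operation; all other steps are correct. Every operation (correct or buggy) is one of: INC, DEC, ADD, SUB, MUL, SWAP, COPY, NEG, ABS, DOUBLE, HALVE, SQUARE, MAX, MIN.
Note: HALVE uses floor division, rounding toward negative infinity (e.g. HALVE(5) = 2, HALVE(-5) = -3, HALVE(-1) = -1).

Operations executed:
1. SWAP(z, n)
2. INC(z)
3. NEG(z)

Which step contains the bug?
Step 2

Trace with buggy code:
Initial: n=2, z=8
After step 1: n=8, z=2
After step 2: n=8, z=3
After step 3: n=8, z=-3
Actual final n=8, z=-3 ≠ expected n=8, z=-2.
Step 2 is the only position where a single-operation replacement can produce the expected result.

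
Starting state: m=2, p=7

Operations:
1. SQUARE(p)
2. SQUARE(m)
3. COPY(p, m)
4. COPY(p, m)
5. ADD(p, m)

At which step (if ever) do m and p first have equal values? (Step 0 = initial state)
Step 3

m and p first become equal after step 3.

Comparing values at each step:
Initial: m=2, p=7
After step 1: m=2, p=49
After step 2: m=4, p=49
After step 3: m=4, p=4 ← equal!
After step 4: m=4, p=4 ← equal!
After step 5: m=4, p=8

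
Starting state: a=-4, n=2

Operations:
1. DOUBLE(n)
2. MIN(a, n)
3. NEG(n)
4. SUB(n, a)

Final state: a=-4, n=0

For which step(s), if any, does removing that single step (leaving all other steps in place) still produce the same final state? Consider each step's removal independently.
Step(s) 2

Testing removal of each single step:
Without step 1: final = a=-4, n=2 (different)
Without step 2: final = a=-4, n=0 (same)
Without step 3: final = a=-4, n=8 (different)
Without step 4: final = a=-4, n=-4 (different)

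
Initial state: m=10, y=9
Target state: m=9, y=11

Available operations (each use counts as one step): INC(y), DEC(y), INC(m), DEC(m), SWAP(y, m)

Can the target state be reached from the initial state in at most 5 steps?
Yes

Path (2 steps): INC(m) → SWAP(y, m)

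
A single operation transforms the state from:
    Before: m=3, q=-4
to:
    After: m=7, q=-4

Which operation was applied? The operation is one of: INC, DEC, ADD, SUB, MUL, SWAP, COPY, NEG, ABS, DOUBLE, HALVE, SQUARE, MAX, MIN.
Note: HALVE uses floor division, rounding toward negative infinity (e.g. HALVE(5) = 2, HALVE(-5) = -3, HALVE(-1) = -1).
SUB(m, q)

Analyzing the change:
Before: m=3, q=-4
After: m=7, q=-4
Variable m changed from 3 to 7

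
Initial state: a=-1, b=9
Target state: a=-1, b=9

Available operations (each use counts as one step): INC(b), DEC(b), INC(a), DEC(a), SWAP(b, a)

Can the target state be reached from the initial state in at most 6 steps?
Yes

Path (0 steps): 0 steps (already at target)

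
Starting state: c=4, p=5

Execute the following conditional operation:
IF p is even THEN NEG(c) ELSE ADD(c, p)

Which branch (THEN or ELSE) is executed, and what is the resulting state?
Branch: ELSE, Final state: c=9, p=5

Evaluating condition: p is even
Condition is False, so ELSE branch executes
After ADD(c, p): c=9, p=5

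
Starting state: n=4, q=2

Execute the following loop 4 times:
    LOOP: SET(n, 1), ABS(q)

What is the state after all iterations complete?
n=1, q=2

Iteration trace:
Start: n=4, q=2
After iteration 1: n=1, q=2
After iteration 2: n=1, q=2
After iteration 3: n=1, q=2
After iteration 4: n=1, q=2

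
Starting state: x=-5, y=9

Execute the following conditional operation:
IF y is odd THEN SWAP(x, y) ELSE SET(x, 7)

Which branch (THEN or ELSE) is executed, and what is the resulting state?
Branch: THEN, Final state: x=9, y=-5

Evaluating condition: y is odd
Condition is True, so THEN branch executes
After SWAP(x, y): x=9, y=-5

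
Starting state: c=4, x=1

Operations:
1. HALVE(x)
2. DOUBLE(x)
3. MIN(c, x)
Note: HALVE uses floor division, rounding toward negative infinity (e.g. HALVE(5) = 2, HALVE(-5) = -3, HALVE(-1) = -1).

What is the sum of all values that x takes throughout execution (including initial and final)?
1

Values of x at each step:
Initial: x = 1
After step 1: x = 0
After step 2: x = 0
After step 3: x = 0
Sum = 1 + 0 + 0 + 0 = 1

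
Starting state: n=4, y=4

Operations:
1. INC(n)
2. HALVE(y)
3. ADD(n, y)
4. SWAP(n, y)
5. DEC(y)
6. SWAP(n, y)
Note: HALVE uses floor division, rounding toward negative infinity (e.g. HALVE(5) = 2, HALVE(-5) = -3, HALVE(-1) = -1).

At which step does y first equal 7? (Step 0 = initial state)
Step 4

Tracing y:
Initial: y = 4
After step 1: y = 4
After step 2: y = 2
After step 3: y = 2
After step 4: y = 7 ← first occurrence
After step 5: y = 6
After step 6: y = 2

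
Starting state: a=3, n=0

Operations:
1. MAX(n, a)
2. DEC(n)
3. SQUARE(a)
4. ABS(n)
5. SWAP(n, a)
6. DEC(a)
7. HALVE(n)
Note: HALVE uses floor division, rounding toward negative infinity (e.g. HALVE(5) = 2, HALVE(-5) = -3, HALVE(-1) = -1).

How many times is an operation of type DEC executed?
2

Counting DEC operations:
Step 2: DEC(n) ← DEC
Step 6: DEC(a) ← DEC
Total: 2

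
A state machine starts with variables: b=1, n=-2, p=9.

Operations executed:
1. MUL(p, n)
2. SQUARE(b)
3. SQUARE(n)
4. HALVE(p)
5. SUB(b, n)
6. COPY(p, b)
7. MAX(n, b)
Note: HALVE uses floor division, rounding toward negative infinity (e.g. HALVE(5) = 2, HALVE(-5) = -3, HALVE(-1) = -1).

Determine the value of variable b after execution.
b = -3

Tracing execution:
Step 1: MUL(p, n) → b = 1
Step 2: SQUARE(b) → b = 1
Step 3: SQUARE(n) → b = 1
Step 4: HALVE(p) → b = 1
Step 5: SUB(b, n) → b = -3
Step 6: COPY(p, b) → b = -3
Step 7: MAX(n, b) → b = -3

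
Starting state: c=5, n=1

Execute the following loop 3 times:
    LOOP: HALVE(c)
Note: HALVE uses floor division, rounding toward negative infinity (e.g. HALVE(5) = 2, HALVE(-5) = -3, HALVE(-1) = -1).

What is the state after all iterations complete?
c=0, n=1

Iteration trace:
Start: c=5, n=1
After iteration 1: c=2, n=1
After iteration 2: c=1, n=1
After iteration 3: c=0, n=1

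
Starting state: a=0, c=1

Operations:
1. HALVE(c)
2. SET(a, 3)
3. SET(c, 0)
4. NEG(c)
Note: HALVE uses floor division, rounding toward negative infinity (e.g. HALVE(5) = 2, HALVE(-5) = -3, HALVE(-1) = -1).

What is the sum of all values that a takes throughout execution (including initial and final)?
9

Values of a at each step:
Initial: a = 0
After step 1: a = 0
After step 2: a = 3
After step 3: a = 3
After step 4: a = 3
Sum = 0 + 0 + 3 + 3 + 3 = 9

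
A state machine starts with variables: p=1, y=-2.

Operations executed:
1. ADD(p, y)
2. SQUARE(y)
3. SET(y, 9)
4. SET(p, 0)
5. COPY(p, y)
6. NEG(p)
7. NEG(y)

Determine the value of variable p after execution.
p = -9

Tracing execution:
Step 1: ADD(p, y) → p = -1
Step 2: SQUARE(y) → p = -1
Step 3: SET(y, 9) → p = -1
Step 4: SET(p, 0) → p = 0
Step 5: COPY(p, y) → p = 9
Step 6: NEG(p) → p = -9
Step 7: NEG(y) → p = -9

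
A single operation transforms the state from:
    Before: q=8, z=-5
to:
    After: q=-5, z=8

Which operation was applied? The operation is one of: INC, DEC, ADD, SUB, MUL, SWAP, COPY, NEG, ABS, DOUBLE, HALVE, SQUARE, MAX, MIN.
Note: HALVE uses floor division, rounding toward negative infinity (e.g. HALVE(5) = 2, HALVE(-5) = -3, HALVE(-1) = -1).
SWAP(z, q)

Analyzing the change:
Before: q=8, z=-5
After: q=-5, z=8
Variable z changed from -5 to 8
Variable q changed from 8 to -5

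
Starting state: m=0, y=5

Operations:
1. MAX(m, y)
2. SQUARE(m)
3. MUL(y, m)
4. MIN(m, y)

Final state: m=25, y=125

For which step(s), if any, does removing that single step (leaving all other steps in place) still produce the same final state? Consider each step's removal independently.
Step(s) 4

Testing removal of each single step:
Without step 1: final = m=0, y=0 (different)
Without step 2: final = m=5, y=25 (different)
Without step 3: final = m=5, y=5 (different)
Without step 4: final = m=25, y=125 (same)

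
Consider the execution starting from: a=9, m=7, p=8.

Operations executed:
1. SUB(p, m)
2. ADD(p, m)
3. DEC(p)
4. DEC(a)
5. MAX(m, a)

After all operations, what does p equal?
p = 7

Tracing execution:
Step 1: SUB(p, m) → p = 1
Step 2: ADD(p, m) → p = 8
Step 3: DEC(p) → p = 7
Step 4: DEC(a) → p = 7
Step 5: MAX(m, a) → p = 7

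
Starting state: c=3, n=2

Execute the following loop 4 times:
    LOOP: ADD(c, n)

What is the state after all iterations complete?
c=11, n=2

Iteration trace:
Start: c=3, n=2
After iteration 1: c=5, n=2
After iteration 2: c=7, n=2
After iteration 3: c=9, n=2
After iteration 4: c=11, n=2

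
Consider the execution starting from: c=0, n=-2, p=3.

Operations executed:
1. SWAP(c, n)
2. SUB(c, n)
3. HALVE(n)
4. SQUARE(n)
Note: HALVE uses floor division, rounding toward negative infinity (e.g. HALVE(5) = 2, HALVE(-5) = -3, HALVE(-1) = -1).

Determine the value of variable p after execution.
p = 3

Tracing execution:
Step 1: SWAP(c, n) → p = 3
Step 2: SUB(c, n) → p = 3
Step 3: HALVE(n) → p = 3
Step 4: SQUARE(n) → p = 3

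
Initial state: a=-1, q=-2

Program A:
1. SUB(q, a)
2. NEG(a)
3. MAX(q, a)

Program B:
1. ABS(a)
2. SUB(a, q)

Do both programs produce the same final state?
No

Program A final state: a=1, q=1
Program B final state: a=3, q=-2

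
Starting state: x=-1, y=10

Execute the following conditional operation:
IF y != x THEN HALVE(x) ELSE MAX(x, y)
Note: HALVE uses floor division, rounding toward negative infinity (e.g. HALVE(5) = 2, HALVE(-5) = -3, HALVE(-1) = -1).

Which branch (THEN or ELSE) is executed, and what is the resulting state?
Branch: THEN, Final state: x=-1, y=10

Evaluating condition: y != x
y = 10, x = -1
Condition is True, so THEN branch executes
After HALVE(x): x=-1, y=10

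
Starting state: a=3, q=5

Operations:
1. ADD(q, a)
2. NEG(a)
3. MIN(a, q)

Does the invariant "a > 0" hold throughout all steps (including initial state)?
No, violated after step 2

The invariant is violated after step 2.

State at each step:
Initial: a=3, q=5
After step 1: a=3, q=8
After step 2: a=-3, q=8
After step 3: a=-3, q=8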